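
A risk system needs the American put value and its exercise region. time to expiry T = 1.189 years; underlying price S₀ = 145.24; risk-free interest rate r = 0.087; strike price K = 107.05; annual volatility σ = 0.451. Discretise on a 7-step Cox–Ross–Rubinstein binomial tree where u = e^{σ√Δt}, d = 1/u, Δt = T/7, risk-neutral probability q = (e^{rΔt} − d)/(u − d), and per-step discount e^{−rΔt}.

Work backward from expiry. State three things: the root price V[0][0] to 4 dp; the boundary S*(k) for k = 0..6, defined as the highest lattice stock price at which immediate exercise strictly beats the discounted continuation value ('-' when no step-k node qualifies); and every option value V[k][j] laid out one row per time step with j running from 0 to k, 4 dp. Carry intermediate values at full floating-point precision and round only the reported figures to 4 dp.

price = 7.0946
boundary = - - - - 69.0542 57.3411 69.0542
tree:
7.0946
11.3165 2.9751
17.5689 5.2404 0.7398
26.3791 9.0559 1.4823 0.0000
37.9958 15.2513 2.9699 0.0000 0.0000
49.7089 24.7608 5.9507 0.0000 0.0000 0.0000
59.4352 37.9958 11.9232 0.0000 0.0000 0.0000 0.0000
67.5117 49.7089 23.8901 0.0000 0.0000 0.0000 0.0000 0.0000

Δt=0.16986, u=1.20427, d=0.83038, q=0.49348, disc=e^(-rΔt)=0.98533
k=7 terminal: V=max(K-S,0) → 67.5117 49.7089 23.8901 0.0000 0.0000 0.0000 0.0000 0.0000
k=6: j=0 S=47.6148 intr=59.4352 cont=57.8649 V=59.4352[EX]; j=1 S=69.0542 intr=37.9958 cont=36.4255 V=37.9958[EX]; j=2 S=100.1471 intr=6.9029 cont=11.9232 V=11.9232[hold]; j=3 S=145.2400 intr=0.0000 cont=0.0000 V=0.0000[hold]; j=4 S=210.6368 intr=0.0000 cont=0.0000 V=0.0000[hold]; j=5 S=305.4797 intr=0.0000 cont=0.0000 V=0.0000[hold]; j=6 S=443.0271 intr=0.0000 cont=0.0000 V=0.0000[hold]  S*(6)=69.0542
k=5: j=0 S=57.3411 intr=49.7089 cont=48.1386 V=49.7089[EX]; j=1 S=83.1599 intr=23.8901 cont=24.7608 V=24.7608[hold]; j=2 S=120.6041 intr=0.0000 cont=5.9507 V=5.9507[hold]; j=3 S=174.9082 intr=0.0000 cont=0.0000 V=0.0000[hold]; j=4 S=253.6637 intr=0.0000 cont=0.0000 V=0.0000[hold]; j=5 S=367.8801 intr=0.0000 cont=0.0000 V=0.0000[hold]  S*(5)=57.3411
k=4: j=0 S=69.0542 intr=37.9958 cont=36.8489 V=37.9958[EX]; j=1 S=100.1471 intr=6.9029 cont=15.2513 V=15.2513[hold]; j=2 S=145.2400 intr=0.0000 cont=2.9699 V=2.9699[hold]; j=3 S=210.6368 intr=0.0000 cont=0.0000 V=0.0000[hold]; j=4 S=305.4797 intr=0.0000 cont=0.0000 V=0.0000[hold]  S*(4)=69.0542
k=3: j=0 S=83.1599 intr=23.8901 cont=26.3791 V=26.3791[hold]; j=1 S=120.6041 intr=0.0000 cont=9.0559 V=9.0559[hold]; j=2 S=174.9082 intr=0.0000 cont=1.4823 V=1.4823[hold]; j=3 S=253.6637 intr=0.0000 cont=0.0000 V=0.0000[hold]  S*(3)=-
k=2: j=0 S=100.1471 intr=6.9029 cont=17.5689 V=17.5689[hold]; j=1 S=145.2400 intr=0.0000 cont=5.2404 V=5.2404[hold]; j=2 S=210.6368 intr=0.0000 cont=0.7398 V=0.7398[hold]  S*(2)=-
k=1: j=0 S=120.6041 intr=0.0000 cont=11.3165 V=11.3165[hold]; j=1 S=174.9082 intr=0.0000 cont=2.9751 V=2.9751[hold]  S*(1)=-
k=0: j=0 S=145.2400 intr=0.0000 cont=7.0946 V=7.0946[hold]  S*(0)=-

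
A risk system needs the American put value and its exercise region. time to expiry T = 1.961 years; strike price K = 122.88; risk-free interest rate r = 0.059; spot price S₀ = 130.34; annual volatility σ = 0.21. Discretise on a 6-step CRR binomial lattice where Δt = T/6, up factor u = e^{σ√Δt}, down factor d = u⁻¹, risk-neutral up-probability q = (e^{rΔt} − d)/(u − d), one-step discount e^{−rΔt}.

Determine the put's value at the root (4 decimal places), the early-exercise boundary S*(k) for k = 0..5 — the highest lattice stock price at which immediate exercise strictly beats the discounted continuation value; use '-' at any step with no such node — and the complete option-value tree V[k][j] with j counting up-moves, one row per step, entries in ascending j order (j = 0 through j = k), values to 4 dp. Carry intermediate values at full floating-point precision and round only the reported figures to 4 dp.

price = 6.9519
boundary = - - 102.5177 90.9200 102.5177 90.9200
tree:
6.9519
12.1215 2.9835
20.3623 5.8324 0.7667
31.9600 11.1050 1.7405 0.0000
42.2457 20.3623 3.9512 0.0000 0.0000
51.3678 31.9600 8.9697 0.0000 0.0000 0.0000
59.4579 42.2457 20.3623 0.0000 0.0000 0.0000 0.0000

Δt=0.32683  u=1.12756  d=0.88687  q=0.55092  discount=0.98090
step 6 (expiry): payoffs max(K−S,0) = 59.4579 42.2457 20.3623 0.0000 0.0000 0.0000 0.0000
step 5: (k=5,j=0): S=71.5122, (K−S)⁺=51.3678, hold=49.0210 ⇒ V=51.3678 exercise | (k=5,j=1): S=90.9200, (K−S)⁺=31.9600, hold=29.6132 ⇒ V=31.9600 exercise | (k=5,j=2): S=115.5948, (K−S)⁺=7.2852, hold=8.9697 ⇒ V=8.9697 continue | (k=5,j=3): S=146.9661, (K−S)⁺=0.0000, hold=0.0000 ⇒ V=0.0000 continue | (k=5,j=4): S=186.8513, (K−S)⁺=0.0000, hold=0.0000 ⇒ V=0.0000 continue | (k=5,j=5): S=237.5610, (K−S)⁺=0.0000, hold=0.0000 ⇒ V=0.0000 continue  boundary S*=90.9200
step 4: (k=4,j=0): S=80.6343, (K−S)⁺=42.2457, hold=39.8989 ⇒ V=42.2457 exercise | (k=4,j=1): S=102.5177, (K−S)⁺=20.3623, hold=18.9258 ⇒ V=20.3623 exercise | (k=4,j=2): S=130.3400, (K−S)⁺=0.0000, hold=3.9512 ⇒ V=3.9512 continue | (k=4,j=3): S=165.7130, (K−S)⁺=0.0000, hold=0.0000 ⇒ V=0.0000 continue | (k=4,j=4): S=210.6860, (K−S)⁺=0.0000, hold=0.0000 ⇒ V=0.0000 continue  boundary S*=102.5177
step 3: (k=3,j=0): S=90.9200, (K−S)⁺=31.9600, hold=29.6132 ⇒ V=31.9600 exercise | (k=3,j=1): S=115.5948, (K−S)⁺=7.2852, hold=11.1050 ⇒ V=11.1050 continue | (k=3,j=2): S=146.9661, (K−S)⁺=0.0000, hold=1.7405 ⇒ V=1.7405 continue | (k=3,j=3): S=186.8513, (K−S)⁺=0.0000, hold=0.0000 ⇒ V=0.0000 continue  boundary S*=90.9200
step 2: (k=2,j=0): S=102.5177, (K−S)⁺=20.3623, hold=20.0797 ⇒ V=20.3623 exercise | (k=2,j=1): S=130.3400, (K−S)⁺=0.0000, hold=5.8324 ⇒ V=5.8324 continue | (k=2,j=2): S=165.7130, (K−S)⁺=0.0000, hold=0.7667 ⇒ V=0.7667 continue  boundary S*=102.5177
step 1: (k=1,j=0): S=115.5948, (K−S)⁺=7.2852, hold=12.1215 ⇒ V=12.1215 continue | (k=1,j=1): S=146.9661, (K−S)⁺=0.0000, hold=2.9835 ⇒ V=2.9835 continue  boundary S*=-
step 0: (k=0,j=0): S=130.3400, (K−S)⁺=0.0000, hold=6.9519 ⇒ V=6.9519 continue  boundary S*=-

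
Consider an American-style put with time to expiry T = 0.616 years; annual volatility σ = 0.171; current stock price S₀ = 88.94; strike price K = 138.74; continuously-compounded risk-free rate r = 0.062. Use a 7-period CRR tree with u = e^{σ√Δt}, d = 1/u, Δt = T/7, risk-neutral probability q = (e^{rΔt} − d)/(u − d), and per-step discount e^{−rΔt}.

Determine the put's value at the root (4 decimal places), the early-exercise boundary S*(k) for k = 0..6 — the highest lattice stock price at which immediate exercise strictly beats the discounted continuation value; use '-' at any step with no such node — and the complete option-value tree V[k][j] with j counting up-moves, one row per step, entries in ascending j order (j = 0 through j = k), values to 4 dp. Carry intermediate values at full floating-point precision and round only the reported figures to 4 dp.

Δt=0.08800, u=1.05204, d=0.95054, q=0.54122, disc=e^(-rΔt)=0.99456
k=7 terminal: V=max(K-S,0) → 76.3831 69.7247 62.3554 54.1991 45.1720 35.1809 24.1230 11.8844
k=6: j=0 S=65.6017 intr=73.1383 cont=72.3834 V=73.1383[EX]; j=1 S=72.6065 intr=66.1335 cont=65.3786 V=66.1335[EX]; j=2 S=80.3593 intr=58.3807 cont=57.6258 V=58.3807[EX]; j=3 S=88.9400 intr=49.8000 cont=49.0451 V=49.8000[EX]; j=4 S=98.4369 intr=40.3031 cont=39.5482 V=40.3031[EX]; j=5 S=108.9478 intr=29.7922 cont=29.0373 V=29.7922[EX]; j=6 S=120.5811 intr=18.1589 cont=17.4040 V=18.1589[EX]  S*(6)=120.5811
k=5: j=0 S=69.0153 intr=69.7247 cont=68.9698 V=69.7247[EX]; j=1 S=76.3846 intr=62.3554 cont=61.6005 V=62.3554[EX]; j=2 S=84.5409 intr=54.1991 cont=53.4442 V=54.1991[EX]; j=3 S=93.5680 intr=45.1720 cont=44.4171 V=45.1720[EX]; j=4 S=103.5591 intr=35.1809 cont=34.4260 V=35.1809[EX]; j=5 S=114.6170 intr=24.1230 cont=23.3681 V=24.1230[EX]  S*(5)=114.6170
k=4: j=0 S=72.6065 intr=66.1335 cont=65.3786 V=66.1335[EX]; j=1 S=80.3593 intr=58.3807 cont=57.6258 V=58.3807[EX]; j=2 S=88.9400 intr=49.8000 cont=49.0451 V=49.8000[EX]; j=3 S=98.4369 intr=40.3031 cont=39.5482 V=40.3031[EX]; j=4 S=108.9478 intr=29.7922 cont=29.0373 V=29.7922[EX]  S*(4)=108.9478
k=3: j=0 S=76.3846 intr=62.3554 cont=61.6005 V=62.3554[EX]; j=1 S=84.5409 intr=54.1991 cont=53.4442 V=54.1991[EX]; j=2 S=93.5680 intr=45.1720 cont=44.4171 V=45.1720[EX]; j=3 S=103.5591 intr=35.1809 cont=34.4260 V=35.1809[EX]  S*(3)=103.5591
k=2: j=0 S=80.3593 intr=58.3807 cont=57.6258 V=58.3807[EX]; j=1 S=88.9400 intr=49.8000 cont=49.0451 V=49.8000[EX]; j=2 S=98.4369 intr=40.3031 cont=39.5482 V=40.3031[EX]  S*(2)=98.4369
k=1: j=0 S=84.5409 intr=54.1991 cont=53.4442 V=54.1991[EX]; j=1 S=93.5680 intr=45.1720 cont=44.4171 V=45.1720[EX]  S*(1)=93.5680
k=0: j=0 S=88.9400 intr=49.8000 cont=49.0451 V=49.8000[EX]  S*(0)=88.9400

price = 49.8000
boundary = 88.9400 93.5680 98.4369 103.5591 108.9478 114.6170 120.5811
tree:
49.8000
54.1991 45.1720
58.3807 49.8000 40.3031
62.3554 54.1991 45.1720 35.1809
66.1335 58.3807 49.8000 40.3031 29.7922
69.7247 62.3554 54.1991 45.1720 35.1809 24.1230
73.1383 66.1335 58.3807 49.8000 40.3031 29.7922 18.1589
76.3831 69.7247 62.3554 54.1991 45.1720 35.1809 24.1230 11.8844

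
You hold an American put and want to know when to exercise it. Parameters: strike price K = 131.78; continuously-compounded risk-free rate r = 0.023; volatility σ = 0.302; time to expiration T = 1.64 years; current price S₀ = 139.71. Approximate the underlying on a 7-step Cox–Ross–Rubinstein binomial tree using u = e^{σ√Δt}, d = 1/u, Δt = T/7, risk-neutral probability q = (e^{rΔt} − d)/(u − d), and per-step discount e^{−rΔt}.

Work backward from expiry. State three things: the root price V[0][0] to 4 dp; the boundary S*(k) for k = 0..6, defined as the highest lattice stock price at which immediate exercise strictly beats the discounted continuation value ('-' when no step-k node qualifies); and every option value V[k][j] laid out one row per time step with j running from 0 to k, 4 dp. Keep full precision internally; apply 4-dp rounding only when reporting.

Δt=0.23429, u=1.15740, d=0.86400, q=0.48194, disc=e^(-rΔt)=0.99463
k=7 terminal: V=max(K-S,0) → 81.5643 64.5121 41.6695 11.0699 0.0000 0.0000 0.0000 0.0000
k=6: j=0 S=58.1197 intr=73.6603 cont=72.9521 V=73.6603[EX]; j=1 S=77.8559 intr=53.9241 cont=53.2159 V=53.9241[EX]; j=2 S=104.2940 intr=27.4860 cont=26.7778 V=27.4860[EX]; j=3 S=139.7100 intr=0.0000 cont=5.7041 V=5.7041[hold]; j=4 S=187.1524 intr=0.0000 cont=0.0000 V=0.0000[hold]; j=5 S=250.7052 intr=0.0000 cont=0.0000 V=0.0000[hold]; j=6 S=335.8392 intr=0.0000 cont=0.0000 V=0.0000[hold]  S*(6)=104.2940
k=5: j=0 S=67.2679 intr=64.5121 cont=63.8039 V=64.5121[EX]; j=1 S=90.1105 intr=41.6695 cont=40.9613 V=41.6695[EX]; j=2 S=120.7101 intr=11.0699 cont=16.8972 V=16.8972[hold]; j=3 S=161.7005 intr=0.0000 cont=2.9392 V=2.9392[hold]; j=4 S=216.6105 intr=0.0000 cont=0.0000 V=0.0000[hold]; j=5 S=290.1666 intr=0.0000 cont=0.0000 V=0.0000[hold]  S*(5)=90.1105
k=4: j=0 S=77.8559 intr=53.9241 cont=53.2159 V=53.9241[EX]; j=1 S=104.2940 intr=27.4860 cont=29.5710 V=29.5710[hold]; j=2 S=139.7100 intr=0.0000 cont=10.1157 V=10.1157[hold]; j=3 S=187.1524 intr=0.0000 cont=1.5145 V=1.5145[hold]; j=4 S=250.7052 intr=0.0000 cont=0.0000 V=0.0000[hold]  S*(4)=77.8559
k=3: j=0 S=90.1105 intr=41.6695 cont=41.9607 V=41.9607[hold]; j=1 S=120.7101 intr=11.0699 cont=20.0863 V=20.0863[hold]; j=2 S=161.7005 intr=0.0000 cont=5.9384 V=5.9384[hold]; j=3 S=216.6105 intr=0.0000 cont=0.7804 V=0.7804[hold]  S*(3)=-
k=2: j=0 S=104.2940 intr=27.4860 cont=31.2498 V=31.2498[hold]; j=1 S=139.7100 intr=0.0000 cont=13.1966 V=13.1966[hold]; j=2 S=187.1524 intr=0.0000 cont=3.4340 V=3.4340[hold]  S*(2)=-
k=1: j=0 S=120.7101 intr=11.0699 cont=22.4281 V=22.4281[hold]; j=1 S=161.7005 intr=0.0000 cont=8.4460 V=8.4460[hold]  S*(1)=-
k=0: j=0 S=139.7100 intr=0.0000 cont=15.6053 V=15.6053[hold]  S*(0)=-

price = 15.6053
boundary = - - - - 77.8559 90.1105 104.2940
tree:
15.6053
22.4281 8.4460
31.2498 13.1966 3.4340
41.9607 20.0863 5.9384 0.7804
53.9241 29.5710 10.1157 1.5145 0.0000
64.5121 41.6695 16.8972 2.9392 0.0000 0.0000
73.6603 53.9241 27.4860 5.7041 0.0000 0.0000 0.0000
81.5643 64.5121 41.6695 11.0699 0.0000 0.0000 0.0000 0.0000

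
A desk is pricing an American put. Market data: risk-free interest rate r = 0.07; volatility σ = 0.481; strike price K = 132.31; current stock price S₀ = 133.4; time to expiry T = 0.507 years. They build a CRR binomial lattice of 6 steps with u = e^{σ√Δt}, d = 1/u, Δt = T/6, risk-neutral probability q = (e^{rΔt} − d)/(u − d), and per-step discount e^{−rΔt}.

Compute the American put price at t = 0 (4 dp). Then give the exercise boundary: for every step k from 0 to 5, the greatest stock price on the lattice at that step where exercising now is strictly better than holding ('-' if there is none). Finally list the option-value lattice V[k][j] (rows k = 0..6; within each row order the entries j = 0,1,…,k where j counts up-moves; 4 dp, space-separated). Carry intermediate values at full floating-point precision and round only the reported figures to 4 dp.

price = 15.0665
boundary = - - - 87.6970 100.8576 115.9931
tree:
15.0665
22.5514 7.3421
32.4968 12.3186 2.1737
44.6130 20.0917 4.2561 0.0000
56.0562 31.4524 8.3334 0.0000 0.0000
66.0063 44.6130 16.3169 0.0000 0.0000 0.0000
74.6580 56.0562 31.4524 0.0000 0.0000 0.0000 0.0000

params: Δt=0.08450 u=1.15007 d=0.86951 q=0.48625 e^(-rΔt)=0.99410
t_6 payoffs: 74.6580 56.0562 31.4524 0.0000 0.0000 0.0000 0.0000
t_5: node(5,0) S=66.3037 payoff=66.0063 vs cont=65.2260 → 66.0063 [stop]  node(5,1) S=87.6970 payoff=44.6130 vs cont=43.8327 → 44.6130 [stop]  node(5,2) S=115.9931 payoff=16.3169 vs cont=16.0635 → 16.3169 [stop]  node(5,3) S=153.4191 payoff=0.0000 vs cont=0.0000 → 0.0000 [wait]  node(5,4) S=202.9209 payoff=0.0000 vs cont=0.0000 → 0.0000 [wait]  node(5,5) S=268.3947 payoff=0.0000 vs cont=0.0000 → 0.0000 [wait]  ⇒ S*(5)=115.9931
t_4: node(4,0) S=76.2538 payoff=56.0562 vs cont=55.2759 → 56.0562 [stop]  node(4,1) S=100.8576 payoff=31.4524 vs cont=30.6721 → 31.4524 [stop]  node(4,2) S=133.4000 payoff=0.0000 vs cont=8.3334 → 8.3334 [wait]  node(4,3) S=176.4425 payoff=0.0000 vs cont=0.0000 → 0.0000 [wait]  node(4,4) S=233.3729 payoff=0.0000 vs cont=0.0000 → 0.0000 [wait]  ⇒ S*(4)=100.8576
t_3: node(3,0) S=87.6970 payoff=44.6130 vs cont=43.8327 → 44.6130 [stop]  node(3,1) S=115.9931 payoff=16.3169 vs cont=20.0917 → 20.0917 [wait]  node(3,2) S=153.4191 payoff=0.0000 vs cont=4.2561 → 4.2561 [wait]  node(3,3) S=202.9209 payoff=0.0000 vs cont=0.0000 → 0.0000 [wait]  ⇒ S*(3)=87.6970
t_2: node(2,0) S=100.8576 payoff=31.4524 vs cont=32.4968 → 32.4968 [wait]  node(2,1) S=133.4000 payoff=0.0000 vs cont=12.3186 → 12.3186 [wait]  node(2,2) S=176.4425 payoff=0.0000 vs cont=2.1737 → 2.1737 [wait]  ⇒ S*(2)=-
t_1: node(1,0) S=115.9931 payoff=16.3169 vs cont=22.5514 → 22.5514 [wait]  node(1,1) S=153.4191 payoff=0.0000 vs cont=7.3421 → 7.3421 [wait]  ⇒ S*(1)=-
t_0: node(0,0) S=133.4000 payoff=0.0000 vs cont=15.0665 → 15.0665 [wait]  ⇒ S*(0)=-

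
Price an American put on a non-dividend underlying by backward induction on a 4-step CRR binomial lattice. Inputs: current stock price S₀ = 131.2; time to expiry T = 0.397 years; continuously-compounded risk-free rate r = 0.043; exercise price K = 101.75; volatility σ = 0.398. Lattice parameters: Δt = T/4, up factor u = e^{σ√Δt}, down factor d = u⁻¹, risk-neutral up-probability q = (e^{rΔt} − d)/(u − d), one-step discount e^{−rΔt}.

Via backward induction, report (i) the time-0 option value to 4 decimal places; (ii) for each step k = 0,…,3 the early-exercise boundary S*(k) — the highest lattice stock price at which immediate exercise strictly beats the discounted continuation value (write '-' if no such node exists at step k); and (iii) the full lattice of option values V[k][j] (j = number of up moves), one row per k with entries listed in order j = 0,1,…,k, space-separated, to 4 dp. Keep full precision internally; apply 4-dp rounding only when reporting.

params: Δt=0.09925 u=1.13359 d=0.88216 q=0.48570 e^(-rΔt)=0.99574
t_4 payoffs: 22.2959 0.0000 0.0000 0.0000 0.0000
t_3: node(3,0) S=90.0681 payoff=11.6819 vs cont=11.4178 → 11.6819 [stop]  node(3,1) S=115.7389 payoff=0.0000 vs cont=0.0000 → 0.0000 [wait]  node(3,2) S=148.7264 payoff=0.0000 vs cont=0.0000 → 0.0000 [wait]  node(3,3) S=191.1159 payoff=0.0000 vs cont=0.0000 → 0.0000 [wait]  ⇒ S*(3)=90.0681
t_2: node(2,0) S=102.0999 payoff=0.0000 vs cont=5.9824 → 5.9824 [wait]  node(2,1) S=131.2000 payoff=0.0000 vs cont=0.0000 → 0.0000 [wait]  node(2,2) S=168.5942 payoff=0.0000 vs cont=0.0000 → 0.0000 [wait]  ⇒ S*(2)=-
t_1: node(1,0) S=115.7389 payoff=0.0000 vs cont=3.0636 → 3.0636 [wait]  node(1,1) S=148.7264 payoff=0.0000 vs cont=0.0000 → 0.0000 [wait]  ⇒ S*(1)=-
t_0: node(0,0) S=131.2000 payoff=0.0000 vs cont=1.5689 → 1.5689 [wait]  ⇒ S*(0)=-

price = 1.5689
boundary = - - - 90.0681
tree:
1.5689
3.0636 0.0000
5.9824 0.0000 0.0000
11.6819 0.0000 0.0000 0.0000
22.2959 0.0000 0.0000 0.0000 0.0000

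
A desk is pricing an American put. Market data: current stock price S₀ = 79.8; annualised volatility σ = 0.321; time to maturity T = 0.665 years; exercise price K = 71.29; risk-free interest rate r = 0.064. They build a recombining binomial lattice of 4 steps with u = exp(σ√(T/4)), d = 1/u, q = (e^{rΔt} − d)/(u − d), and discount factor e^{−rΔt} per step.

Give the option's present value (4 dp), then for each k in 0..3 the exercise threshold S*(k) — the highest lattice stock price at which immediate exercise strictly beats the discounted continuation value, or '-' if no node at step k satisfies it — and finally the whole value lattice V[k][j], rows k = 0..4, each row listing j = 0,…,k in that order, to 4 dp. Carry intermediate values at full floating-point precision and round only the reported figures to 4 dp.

price = 3.7228
boundary = - - - 53.8861
tree:
3.7228
6.4734 1.1379
10.8855 2.3379 0.0000
17.4039 4.8033 0.0000 0.0000
24.0147 9.8687 0.0000 0.0000 0.0000

Δt=0.16625  u=1.13984  d=0.87732  q=0.50807  discount=0.98942
step 4 (expiry): payoffs max(K−S,0) = 24.0147 9.8687 0.0000 0.0000 0.0000
step 3: (k=3,j=0): S=53.8861, (K−S)⁺=17.4039, hold=16.6494 ⇒ V=17.4039 exercise | (k=3,j=1): S=70.0101, (K−S)⁺=1.2799, hold=4.8033 ⇒ V=4.8033 continue | (k=3,j=2): S=90.9589, (K−S)⁺=0.0000, hold=0.0000 ⇒ V=0.0000 continue | (k=3,j=3): S=118.1760, (K−S)⁺=0.0000, hold=0.0000 ⇒ V=0.0000 continue  boundary S*=53.8861
step 2: (k=2,j=0): S=61.4213, (K−S)⁺=9.8687, hold=10.8855 ⇒ V=10.8855 continue | (k=2,j=1): S=79.8000, (K−S)⁺=0.0000, hold=2.3379 ⇒ V=2.3379 continue | (k=2,j=2): S=103.6781, (K−S)⁺=0.0000, hold=0.0000 ⇒ V=0.0000 continue  boundary S*=-
step 1: (k=1,j=0): S=70.0101, (K−S)⁺=1.2799, hold=6.4734 ⇒ V=6.4734 continue | (k=1,j=1): S=90.9589, (K−S)⁺=0.0000, hold=1.1379 ⇒ V=1.1379 continue  boundary S*=-
step 0: (k=0,j=0): S=79.8000, (K−S)⁺=0.0000, hold=3.7228 ⇒ V=3.7228 continue  boundary S*=-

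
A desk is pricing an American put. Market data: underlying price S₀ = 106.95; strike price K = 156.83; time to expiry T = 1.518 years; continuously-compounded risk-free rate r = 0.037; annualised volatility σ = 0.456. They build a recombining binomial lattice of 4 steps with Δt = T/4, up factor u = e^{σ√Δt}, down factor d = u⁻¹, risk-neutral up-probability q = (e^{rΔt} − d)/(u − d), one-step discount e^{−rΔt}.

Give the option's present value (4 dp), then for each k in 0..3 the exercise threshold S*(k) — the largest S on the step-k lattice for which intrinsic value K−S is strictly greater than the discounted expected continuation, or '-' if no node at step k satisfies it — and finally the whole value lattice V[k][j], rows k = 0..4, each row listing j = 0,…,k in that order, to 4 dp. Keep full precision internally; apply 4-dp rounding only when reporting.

price = 56.5316
boundary = - 80.7574 60.9794 80.7574
tree:
56.5316
76.0726 34.8887
95.8506 52.9029 14.4016
110.7848 76.0726 26.8021 0.0000
122.0615 95.8506 49.8800 0.0000 0.0000

Δt=0.37950, u=1.32434, d=0.75509, q=0.45507, disc=e^(-rΔt)=0.98606
k=4 terminal: V=max(K-S,0) → 122.0615 95.8506 49.8800 0.0000 0.0000
k=3: j=0 S=46.0452 intr=110.7848 cont=108.5980 V=110.7848[EX]; j=1 S=80.7574 intr=76.0726 cont=73.8859 V=76.0726[EX]; j=2 S=141.6379 intr=15.1921 cont=26.8021 V=26.8021[hold]; j=3 S=248.4144 intr=0.0000 cont=0.0000 V=0.0000[hold]  S*(3)=80.7574
k=2: j=0 S=60.9794 intr=95.8506 cont=93.6638 V=95.8506[EX]; j=1 S=106.9500 intr=49.8800 cont=52.9029 V=52.9029[hold]; j=2 S=187.5764 intr=0.0000 cont=14.4016 V=14.4016[hold]  S*(2)=60.9794
k=1: j=0 S=80.7574 intr=76.0726 cont=75.2424 V=76.0726[EX]; j=1 S=141.6379 intr=15.1921 cont=34.8887 V=34.8887[hold]  S*(1)=80.7574
k=0: j=0 S=106.9500 intr=49.8800 cont=56.5316 V=56.5316[hold]  S*(0)=-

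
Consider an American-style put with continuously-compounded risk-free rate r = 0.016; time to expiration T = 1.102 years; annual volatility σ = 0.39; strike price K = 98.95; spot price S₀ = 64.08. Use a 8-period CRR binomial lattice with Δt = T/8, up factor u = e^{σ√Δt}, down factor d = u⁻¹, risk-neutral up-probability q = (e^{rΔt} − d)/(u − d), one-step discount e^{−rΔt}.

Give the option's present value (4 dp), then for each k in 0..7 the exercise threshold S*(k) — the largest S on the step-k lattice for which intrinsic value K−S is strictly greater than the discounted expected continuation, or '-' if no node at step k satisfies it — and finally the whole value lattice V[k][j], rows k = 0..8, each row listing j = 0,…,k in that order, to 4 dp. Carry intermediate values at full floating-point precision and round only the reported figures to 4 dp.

price = 36.4828
boundary = - - 47.9730 55.4446 47.9730 55.4446 64.0800 74.0603
tree:
36.4828
43.7331 28.5257
50.9770 35.8173 20.4852
57.4418 43.5054 27.3664 12.8672
63.0354 50.9770 35.2322 18.6766 6.4149
67.8752 57.4418 43.5054 26.1228 10.4168 1.9587
72.0628 63.0354 50.9770 34.8700 16.4392 3.7142 0.0000
75.6861 67.8752 57.4418 43.5054 24.8897 7.0430 0.0000 0.0000
78.8212 72.0628 63.0354 50.9770 34.8700 13.3550 0.0000 0.0000 0.0000

params: Δt=0.13775 u=1.15575 d=0.86524 q=0.47147 e^(-rΔt)=0.99780
t_8 payoffs: 78.8212 72.0628 63.0354 50.9770 34.8700 13.3550 0.0000 0.0000 0.0000
t_7: node(7,0) S=23.2639 payoff=75.6861 vs cont=75.4683 → 75.6861 [stop]  node(7,1) S=31.0748 payoff=67.8752 vs cont=67.6574 → 67.8752 [stop]  node(7,2) S=41.5082 payoff=57.4418 vs cont=57.2240 → 57.4418 [stop]  node(7,3) S=55.4446 payoff=43.5054 vs cont=43.2875 → 43.5054 [stop]  node(7,4) S=74.0603 payoff=24.8897 vs cont=24.6719 → 24.8897 [stop]  node(7,5) S=98.9262 payoff=0.0238 vs cont=7.0430 → 7.0430 [wait]  node(7,6) S=132.1409 payoff=0.0000 vs cont=0.0000 → 0.0000 [wait]  node(7,7) S=176.5075 payoff=0.0000 vs cont=0.0000 → 0.0000 [wait]  ⇒ S*(7)=74.0603
t_6: node(6,0) S=26.8872 payoff=72.0628 vs cont=71.8450 → 72.0628 [stop]  node(6,1) S=35.9146 payoff=63.0354 vs cont=62.8176 → 63.0354 [stop]  node(6,2) S=47.9730 payoff=50.9770 vs cont=50.7592 → 50.9770 [stop]  node(6,3) S=64.0800 payoff=34.8700 vs cont=34.6522 → 34.8700 [stop]  node(6,4) S=85.5950 payoff=13.3550 vs cont=16.4392 → 16.4392 [wait]  node(6,5) S=114.3337 payoff=0.0000 vs cont=3.7142 → 3.7142 [wait]  node(6,6) S=152.7215 payoff=0.0000 vs cont=0.0000 → 0.0000 [wait]  ⇒ S*(6)=64.0800
t_5: node(5,0) S=31.0748 payoff=67.8752 vs cont=67.6574 → 67.8752 [stop]  node(5,1) S=41.5082 payoff=57.4418 vs cont=57.2240 → 57.4418 [stop]  node(5,2) S=55.4446 payoff=43.5054 vs cont=43.2875 → 43.5054 [stop]  node(5,3) S=74.0603 payoff=24.8897 vs cont=26.1228 → 26.1228 [wait]  node(5,4) S=98.9262 payoff=0.0238 vs cont=10.4168 → 10.4168 [wait]  node(5,5) S=132.1409 payoff=0.0000 vs cont=1.9587 → 1.9587 [wait]  ⇒ S*(5)=55.4446
t_4: node(4,0) S=35.9146 payoff=63.0354 vs cont=62.8176 → 63.0354 [stop]  node(4,1) S=47.9730 payoff=50.9770 vs cont=50.7592 → 50.9770 [stop]  node(4,2) S=64.0800 payoff=34.8700 vs cont=35.2322 → 35.2322 [wait]  node(4,3) S=85.5950 payoff=13.3550 vs cont=18.6766 → 18.6766 [wait]  node(4,4) S=114.3337 payoff=0.0000 vs cont=6.4149 → 6.4149 [wait]  ⇒ S*(4)=47.9730
t_3: node(3,0) S=41.5082 payoff=57.4418 vs cont=57.2240 → 57.4418 [stop]  node(3,1) S=55.4446 payoff=43.5054 vs cont=43.4579 → 43.5054 [stop]  node(3,2) S=74.0603 payoff=24.8897 vs cont=27.3664 → 27.3664 [wait]  node(3,3) S=98.9262 payoff=0.0238 vs cont=12.8672 → 12.8672 [wait]  ⇒ S*(3)=55.4446
t_2: node(2,0) S=47.9730 payoff=50.9770 vs cont=50.7592 → 50.9770 [stop]  node(2,1) S=64.0800 payoff=34.8700 vs cont=35.8173 → 35.8173 [wait]  node(2,2) S=85.5950 payoff=13.3550 vs cont=20.4852 → 20.4852 [wait]  ⇒ S*(2)=47.9730
t_1: node(1,0) S=55.4446 payoff=43.5054 vs cont=43.7331 → 43.7331 [wait]  node(1,1) S=74.0603 payoff=24.8897 vs cont=28.5257 → 28.5257 [wait]  ⇒ S*(1)=-
t_0: node(0,0) S=64.0800 payoff=34.8700 vs cont=36.4828 → 36.4828 [wait]  ⇒ S*(0)=-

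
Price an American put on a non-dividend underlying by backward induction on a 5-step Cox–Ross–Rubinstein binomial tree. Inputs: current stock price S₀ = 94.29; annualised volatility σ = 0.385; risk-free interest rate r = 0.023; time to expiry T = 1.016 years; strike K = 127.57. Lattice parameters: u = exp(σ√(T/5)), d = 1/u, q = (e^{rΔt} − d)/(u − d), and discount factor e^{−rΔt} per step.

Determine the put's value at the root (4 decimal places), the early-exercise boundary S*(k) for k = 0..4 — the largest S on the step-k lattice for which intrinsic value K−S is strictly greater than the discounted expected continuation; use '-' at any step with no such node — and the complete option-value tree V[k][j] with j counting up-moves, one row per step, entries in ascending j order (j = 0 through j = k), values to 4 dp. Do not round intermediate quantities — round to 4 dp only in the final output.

price = 37.3581
boundary = - - 66.6381 79.2673 94.2900
tree:
37.3581
48.7312 24.9131
60.9319 35.4668 13.2675
71.5489 48.3027 21.3543 4.2860
80.4745 60.9319 33.2800 8.1270 0.0000
87.9779 71.5489 48.3027 15.4102 0.0000 0.0000

params: Δt=0.20320 u=1.18952 d=0.84068 q=0.47015 e^(-rΔt)=0.99534
t_5 payoffs: 87.9779 71.5489 48.3027 15.4102 0.0000 0.0000
t_4: node(4,0) S=47.0955 payoff=80.4745 vs cont=79.8796 → 80.4745 [stop]  node(4,1) S=66.6381 payoff=60.9319 vs cont=60.3371 → 60.9319 [stop]  node(4,2) S=94.2900 payoff=33.2800 vs cont=32.6852 → 33.2800 [stop]  node(4,3) S=133.4162 payoff=0.0000 vs cont=8.1270 → 8.1270 [wait]  node(4,4) S=188.7780 payoff=0.0000 vs cont=0.0000 → 0.0000 [wait]  ⇒ S*(4)=94.2900
t_3: node(3,0) S=56.0211 payoff=71.5489 vs cont=70.9541 → 71.5489 [stop]  node(3,1) S=79.2673 payoff=48.3027 vs cont=47.7079 → 48.3027 [stop]  node(3,2) S=112.1598 payoff=15.4102 vs cont=21.3543 → 21.3543 [wait]  node(3,3) S=158.7011 payoff=0.0000 vs cont=4.2860 → 4.2860 [wait]  ⇒ S*(3)=79.2673
t_2: node(2,0) S=66.6381 payoff=60.9319 vs cont=60.3371 → 60.9319 [stop]  node(2,1) S=94.2900 payoff=33.2800 vs cont=35.4668 → 35.4668 [wait]  node(2,2) S=133.4162 payoff=0.0000 vs cont=13.2675 → 13.2675 [wait]  ⇒ S*(2)=66.6381
t_1: node(1,0) S=79.2673 payoff=48.3027 vs cont=48.7312 → 48.7312 [wait]  node(1,1) S=112.1598 payoff=15.4102 vs cont=24.9131 → 24.9131 [wait]  ⇒ S*(1)=-
t_0: node(0,0) S=94.2900 payoff=33.2800 vs cont=37.3581 → 37.3581 [wait]  ⇒ S*(0)=-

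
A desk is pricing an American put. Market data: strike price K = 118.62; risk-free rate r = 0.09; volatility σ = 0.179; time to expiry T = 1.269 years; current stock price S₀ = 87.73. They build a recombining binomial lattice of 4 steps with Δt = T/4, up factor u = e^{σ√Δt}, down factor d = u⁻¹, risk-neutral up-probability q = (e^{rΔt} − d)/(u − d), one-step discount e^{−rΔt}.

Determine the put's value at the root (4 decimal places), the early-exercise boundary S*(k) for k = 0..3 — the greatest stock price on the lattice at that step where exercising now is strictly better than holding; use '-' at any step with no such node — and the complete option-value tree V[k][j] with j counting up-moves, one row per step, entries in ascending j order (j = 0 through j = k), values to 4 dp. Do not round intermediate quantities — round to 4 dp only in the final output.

Δt=0.31725, u=1.10608, d=0.90409, q=0.61821, disc=e^(-rΔt)=0.97185
k=4 terminal: V=max(K-S,0) → 60.0058 46.9107 30.8900 11.2901 0.0000
k=3: j=0 S=64.8320 intr=53.7880 cont=50.4490 V=53.7880[EX]; j=1 S=79.3162 intr=39.3038 cont=35.9648 V=39.3038[EX]; j=2 S=97.0363 intr=21.5837 cont=18.2447 V=21.5837[EX]; j=3 S=118.7154 intr=0.0000 cont=4.1891 V=4.1891[hold]  S*(3)=97.0363
k=2: j=0 S=71.7093 intr=46.9107 cont=43.5717 V=46.9107[EX]; j=1 S=87.7300 intr=30.8900 cont=27.5510 V=30.8900[EX]; j=2 S=107.3299 intr=11.2901 cont=10.5253 V=11.2901[EX]  S*(2)=107.3299
k=1: j=0 S=79.3162 intr=39.3038 cont=35.9648 V=39.3038[EX]; j=1 S=97.0363 intr=21.5837 cont=18.2447 V=21.5837[EX]  S*(1)=97.0363
k=0: j=0 S=87.7300 intr=30.8900 cont=27.5510 V=30.8900[EX]  S*(0)=87.7300

price = 30.8900
boundary = 87.7300 97.0363 107.3299 97.0363
tree:
30.8900
39.3038 21.5837
46.9107 30.8900 11.2901
53.7880 39.3038 21.5837 4.1891
60.0058 46.9107 30.8900 11.2901 0.0000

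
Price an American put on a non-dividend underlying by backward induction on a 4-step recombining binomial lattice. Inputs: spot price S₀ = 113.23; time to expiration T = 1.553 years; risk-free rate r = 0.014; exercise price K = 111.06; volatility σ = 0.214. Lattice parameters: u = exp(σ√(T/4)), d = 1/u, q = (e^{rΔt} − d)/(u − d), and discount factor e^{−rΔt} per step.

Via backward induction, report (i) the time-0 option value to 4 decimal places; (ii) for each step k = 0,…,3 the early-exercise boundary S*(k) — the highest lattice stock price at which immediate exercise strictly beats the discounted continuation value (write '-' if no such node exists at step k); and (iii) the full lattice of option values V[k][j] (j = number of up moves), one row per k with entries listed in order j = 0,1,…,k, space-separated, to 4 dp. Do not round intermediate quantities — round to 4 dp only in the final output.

price = 9.4630
boundary = - - 86.7244 75.8982
tree:
9.4630
15.4823 3.2306
24.3356 6.3329 0.0000
35.1618 12.4143 0.0000 0.0000
44.6366 24.3356 0.0000 0.0000 0.0000

Δt=0.38825  u=1.14264  d=0.87517  q=0.48709  discount=0.99458
step 4 (expiry): payoffs max(K−S,0) = 44.6366 24.3356 0.0000 0.0000 0.0000
step 3: (k=3,j=0): S=75.8982, (K−S)⁺=35.1618, hold=34.5598 ⇒ V=35.1618 exercise | (k=3,j=1): S=99.0949, (K−S)⁺=11.9651, hold=12.4143 ⇒ V=12.4143 continue | (k=3,j=2): S=129.3813, (K−S)⁺=0.0000, hold=0.0000 ⇒ V=0.0000 continue | (k=3,j=3): S=168.9241, (K−S)⁺=0.0000, hold=0.0000 ⇒ V=0.0000 continue  boundary S*=75.8982
step 2: (k=2,j=0): S=86.7244, (K−S)⁺=24.3356, hold=23.9512 ⇒ V=24.3356 exercise | (k=2,j=1): S=113.2300, (K−S)⁺=0.0000, hold=6.3329 ⇒ V=6.3329 continue | (k=2,j=2): S=147.8365, (K−S)⁺=0.0000, hold=0.0000 ⇒ V=0.0000 continue  boundary S*=86.7244
step 1: (k=1,j=0): S=99.0949, (K−S)⁺=11.9651, hold=15.4823 ⇒ V=15.4823 continue | (k=1,j=1): S=129.3813, (K−S)⁺=0.0000, hold=3.2306 ⇒ V=3.2306 continue  boundary S*=-
step 0: (k=0,j=0): S=113.2300, (K−S)⁺=0.0000, hold=9.4630 ⇒ V=9.4630 continue  boundary S*=-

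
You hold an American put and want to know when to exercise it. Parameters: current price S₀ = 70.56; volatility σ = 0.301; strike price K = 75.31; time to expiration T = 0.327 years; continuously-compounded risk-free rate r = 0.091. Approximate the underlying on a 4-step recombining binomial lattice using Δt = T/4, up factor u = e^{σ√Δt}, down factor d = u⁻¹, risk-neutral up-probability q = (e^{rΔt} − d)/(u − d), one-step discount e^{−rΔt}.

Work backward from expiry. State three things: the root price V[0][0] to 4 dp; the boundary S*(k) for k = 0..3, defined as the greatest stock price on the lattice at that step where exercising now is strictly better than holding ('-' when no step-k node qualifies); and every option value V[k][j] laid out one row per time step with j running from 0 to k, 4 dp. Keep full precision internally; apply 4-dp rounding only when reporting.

price = 6.9110
boundary = - - 59.4027 64.7414
tree:
6.9110
10.7531 3.4893
15.9073 6.1839 1.0701
20.8058 10.5686 2.2545 0.0000
25.3003 15.9073 4.7500 0.0000 0.0000

params: Δt=0.08175 u=1.08987 d=0.91754 q=0.52183 e^(-rΔt)=0.99259
t_4 payoffs: 25.3003 15.9073 4.7500 0.0000 0.0000
t_3: node(3,0) S=54.5042 payoff=20.8058 vs cont=20.2476 → 20.8058 [stop]  node(3,1) S=64.7414 payoff=10.5686 vs cont=10.0104 → 10.5686 [stop]  node(3,2) S=76.9015 payoff=0.0000 vs cont=2.2545 → 2.2545 [wait]  node(3,3) S=91.3455 payoff=0.0000 vs cont=0.0000 → 0.0000 [wait]  ⇒ S*(3)=64.7414
t_2: node(2,0) S=59.4027 payoff=15.9073 vs cont=15.3491 → 15.9073 [stop]  node(2,1) S=70.5600 payoff=4.7500 vs cont=6.1839 → 6.1839 [wait]  node(2,2) S=83.8129 payoff=0.0000 vs cont=1.0701 → 1.0701 [wait]  ⇒ S*(2)=59.4027
t_1: node(1,0) S=64.7414 payoff=10.5686 vs cont=10.7531 → 10.7531 [wait]  node(1,1) S=76.9015 payoff=0.0000 vs cont=3.4893 → 3.4893 [wait]  ⇒ S*(1)=-
t_0: node(0,0) S=70.5600 payoff=4.7500 vs cont=6.9110 → 6.9110 [wait]  ⇒ S*(0)=-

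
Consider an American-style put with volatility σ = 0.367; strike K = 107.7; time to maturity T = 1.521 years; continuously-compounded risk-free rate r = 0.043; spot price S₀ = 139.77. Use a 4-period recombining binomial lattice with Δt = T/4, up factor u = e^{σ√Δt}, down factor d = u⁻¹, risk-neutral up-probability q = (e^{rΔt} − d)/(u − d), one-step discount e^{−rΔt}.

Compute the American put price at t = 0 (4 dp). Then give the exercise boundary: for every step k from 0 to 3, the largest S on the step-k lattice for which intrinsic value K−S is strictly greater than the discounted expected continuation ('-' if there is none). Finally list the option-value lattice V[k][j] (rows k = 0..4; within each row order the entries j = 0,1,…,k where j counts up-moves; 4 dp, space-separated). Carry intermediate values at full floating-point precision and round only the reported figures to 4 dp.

price = 8.5056
boundary = - - - 70.8860
tree:
8.5056
14.2938 2.5217
23.3851 4.9273 0.0000
36.8140 9.6275 0.0000 0.0000
51.1704 18.8116 0.0000 0.0000 0.0000

Δt=0.38025  u=1.25396  d=0.79747  q=0.47978  discount=0.98378
step 4 (expiry): payoffs max(K−S,0) = 51.1704 18.8116 0.0000 0.0000 0.0000
step 3: (k=3,j=0): S=70.8860, (K−S)⁺=36.8140, hold=35.0673 ⇒ V=36.8140 exercise | (k=3,j=1): S=111.4627, (K−S)⁺=0.0000, hold=9.6275 ⇒ V=9.6275 continue | (k=3,j=2): S=175.2663, (K−S)⁺=0.0000, hold=0.0000 ⇒ V=0.0000 continue | (k=3,j=3): S=275.5925, (K−S)⁺=0.0000, hold=0.0000 ⇒ V=0.0000 continue  boundary S*=70.8860
step 2: (k=2,j=0): S=88.8884, (K−S)⁺=18.8116, hold=23.3851 ⇒ V=23.3851 continue | (k=2,j=1): S=139.7700, (K−S)⁺=0.0000, hold=4.9273 ⇒ V=4.9273 continue | (k=2,j=2): S=219.7774, (K−S)⁺=0.0000, hold=0.0000 ⇒ V=0.0000 continue  boundary S*=-
step 1: (k=1,j=0): S=111.4627, (K−S)⁺=0.0000, hold=14.2938 ⇒ V=14.2938 continue | (k=1,j=1): S=175.2663, (K−S)⁺=0.0000, hold=2.5217 ⇒ V=2.5217 continue  boundary S*=-
step 0: (k=0,j=0): S=139.7700, (K−S)⁺=0.0000, hold=8.5056 ⇒ V=8.5056 continue  boundary S*=-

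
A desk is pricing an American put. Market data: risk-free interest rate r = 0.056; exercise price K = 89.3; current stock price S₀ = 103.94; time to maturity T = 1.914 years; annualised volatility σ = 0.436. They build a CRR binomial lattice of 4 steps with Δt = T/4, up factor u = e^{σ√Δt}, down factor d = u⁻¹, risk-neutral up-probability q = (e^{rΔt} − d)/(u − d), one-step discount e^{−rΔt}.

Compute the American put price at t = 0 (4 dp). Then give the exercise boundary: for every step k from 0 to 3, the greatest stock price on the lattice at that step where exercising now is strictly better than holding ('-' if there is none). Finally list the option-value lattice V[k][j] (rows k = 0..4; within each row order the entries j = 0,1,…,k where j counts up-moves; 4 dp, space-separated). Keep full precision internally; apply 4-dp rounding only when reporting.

price = 12.7374
boundary = - - 56.8615 42.0568
tree:
12.7374
20.7081 4.4685
32.4385 8.6523 0.0000
47.2432 16.7531 0.0000 0.0000
58.1933 32.4385 0.0000 0.0000 0.0000

params: Δt=0.47850 u=1.35202 d=0.73964 q=0.46952 e^(-rΔt)=0.97356
t_4 payoffs: 58.1933 32.4385 0.0000 0.0000 0.0000
t_3: node(3,0) S=42.0568 payoff=47.2432 vs cont=44.8821 → 47.2432 [stop]  node(3,1) S=76.8778 payoff=12.4222 vs cont=16.7531 → 16.7531 [wait]  node(3,2) S=140.5286 payoff=0.0000 vs cont=0.0000 → 0.0000 [wait]  node(3,3) S=256.8791 payoff=0.0000 vs cont=0.0000 → 0.0000 [wait]  ⇒ S*(3)=42.0568
t_2: node(2,0) S=56.8615 payoff=32.4385 vs cont=32.0570 → 32.4385 [stop]  node(2,1) S=103.9400 payoff=0.0000 vs cont=8.6523 → 8.6523 [wait]  node(2,2) S=189.9970 payoff=0.0000 vs cont=0.0000 → 0.0000 [wait]  ⇒ S*(2)=56.8615
t_1: node(1,0) S=76.8778 payoff=12.4222 vs cont=20.7081 → 20.7081 [wait]  node(1,1) S=140.5286 payoff=0.0000 vs cont=4.4685 → 4.4685 [wait]  ⇒ S*(1)=-
t_0: node(0,0) S=103.9400 payoff=0.0000 vs cont=12.7374 → 12.7374 [wait]  ⇒ S*(0)=-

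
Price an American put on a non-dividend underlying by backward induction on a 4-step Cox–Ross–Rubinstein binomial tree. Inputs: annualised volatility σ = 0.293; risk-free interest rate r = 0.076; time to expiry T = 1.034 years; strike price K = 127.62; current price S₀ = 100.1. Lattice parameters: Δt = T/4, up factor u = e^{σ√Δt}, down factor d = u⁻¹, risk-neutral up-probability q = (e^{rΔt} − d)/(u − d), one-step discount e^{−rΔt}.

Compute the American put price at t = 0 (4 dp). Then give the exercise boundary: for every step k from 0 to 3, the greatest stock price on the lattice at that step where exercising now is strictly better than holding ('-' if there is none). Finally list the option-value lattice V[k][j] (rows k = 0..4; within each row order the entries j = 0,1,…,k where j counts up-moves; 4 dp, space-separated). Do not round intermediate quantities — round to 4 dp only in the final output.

price = 27.5200
boundary = 100.1000 86.2457 100.1000 86.2457
tree:
27.5200
41.3743 15.7486
53.3111 27.5200 5.8655
63.5958 41.3743 12.7051 0.0000
72.4571 53.3111 27.5200 0.0000 0.0000

Δt=0.25850, u=1.16064, d=0.86160, q=0.52917, disc=e^(-rΔt)=0.98055
k=4 terminal: V=max(K-S,0) → 72.4571 53.3111 27.5200 0.0000 0.0000
k=3: j=0 S=64.0242 intr=63.5958 cont=61.1131 V=63.5958[EX]; j=1 S=86.2457 intr=41.3743 cont=38.8916 V=41.3743[EX]; j=2 S=116.1798 intr=11.4402 cont=12.7051 V=12.7051[hold]; j=3 S=156.5036 intr=0.0000 cont=0.0000 V=0.0000[hold]  S*(3)=86.2457
k=2: j=0 S=74.3089 intr=53.3111 cont=50.8284 V=53.3111[EX]; j=1 S=100.1000 intr=27.5200 cont=25.6936 V=27.5200[EX]; j=2 S=134.8427 intr=0.0000 cont=5.8655 V=5.8655[hold]  S*(2)=100.1000
k=1: j=0 S=86.2457 intr=41.3743 cont=38.8916 V=41.3743[EX]; j=1 S=116.1798 intr=11.4402 cont=15.7486 V=15.7486[hold]  S*(1)=86.2457
k=0: j=0 S=100.1000 intr=27.5200 cont=27.2728 V=27.5200[EX]  S*(0)=100.1000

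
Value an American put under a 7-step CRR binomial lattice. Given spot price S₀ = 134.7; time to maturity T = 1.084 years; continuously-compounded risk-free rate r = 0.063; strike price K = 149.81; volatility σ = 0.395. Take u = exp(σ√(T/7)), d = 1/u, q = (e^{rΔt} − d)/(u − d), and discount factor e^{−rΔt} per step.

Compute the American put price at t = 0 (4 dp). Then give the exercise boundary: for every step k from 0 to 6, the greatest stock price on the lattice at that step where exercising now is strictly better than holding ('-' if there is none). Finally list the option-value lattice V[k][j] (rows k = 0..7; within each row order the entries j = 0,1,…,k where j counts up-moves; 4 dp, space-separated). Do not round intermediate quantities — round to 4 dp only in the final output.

Δt=0.15486, u=1.16817, d=0.85604, q=0.49263, disc=e^(-rΔt)=0.99029
k=7 terminal: V=max(K-S,0) → 104.4346 87.8896 65.3118 34.5016 0.0000 0.0000 0.0000 0.0000
k=6: j=0 S=53.0063 intr=96.8037 cont=95.3493 V=96.8037[EX]; j=1 S=72.3337 intr=77.4763 cont=76.0219 V=77.4763[EX]; j=2 S=98.7084 intr=51.1016 cont=49.6472 V=51.1016[EX]; j=3 S=134.7000 intr=15.1100 cont=17.3352 V=17.3352[hold]; j=4 S=183.8150 intr=0.0000 cont=0.0000 V=0.0000[hold]; j=5 S=250.8387 intr=0.0000 cont=0.0000 V=0.0000[hold]; j=6 S=342.3008 intr=0.0000 cont=0.0000 V=0.0000[hold]  S*(6)=98.7084
k=5: j=0 S=61.9204 intr=87.8896 cont=86.4351 V=87.8896[EX]; j=1 S=84.4982 intr=65.3118 cont=63.8574 V=65.3118[EX]; j=2 S=115.3084 intr=34.5016 cont=34.1328 V=34.5016[EX]; j=3 S=157.3527 intr=0.0000 cont=8.7100 V=8.7100[hold]; j=4 S=214.7275 intr=0.0000 cont=0.0000 V=0.0000[hold]; j=5 S=293.0227 intr=0.0000 cont=0.0000 V=0.0000[hold]  S*(5)=115.3084
k=4: j=0 S=72.3337 intr=77.4763 cont=76.0219 V=77.4763[EX]; j=1 S=98.7084 intr=51.1016 cont=49.6472 V=51.1016[EX]; j=2 S=134.7000 intr=15.1100 cont=21.5844 V=21.5844[hold]; j=3 S=183.8150 intr=0.0000 cont=4.3763 V=4.3763[hold]; j=4 S=250.8387 intr=0.0000 cont=0.0000 V=0.0000[hold]  S*(4)=98.7084
k=3: j=0 S=84.4982 intr=65.3118 cont=63.8574 V=65.3118[EX]; j=1 S=115.3084 intr=34.5016 cont=36.2057 V=36.2057[hold]; j=2 S=157.3527 intr=0.0000 cont=12.9800 V=12.9800[hold]; j=3 S=214.7275 intr=0.0000 cont=2.1989 V=2.1989[hold]  S*(3)=84.4982
k=2: j=0 S=98.7084 intr=51.1016 cont=50.4785 V=51.1016[EX]; j=1 S=134.7000 intr=15.1100 cont=24.5237 V=24.5237[hold]; j=2 S=183.8150 intr=0.0000 cont=7.5945 V=7.5945[hold]  S*(2)=98.7084
k=1: j=0 S=115.3084 intr=34.5016 cont=37.6396 V=37.6396[hold]; j=1 S=157.3527 intr=0.0000 cont=16.0268 V=16.0268[hold]  S*(1)=-
k=0: j=0 S=134.7000 intr=15.1100 cont=26.7305 V=26.7305[hold]  S*(0)=-

price = 26.7305
boundary = - - 98.7084 84.4982 98.7084 115.3084 98.7084
tree:
26.7305
37.6396 16.0268
51.1016 24.5237 7.5945
65.3118 36.2057 12.9800 2.1989
77.4763 51.1016 21.5844 4.3763 0.0000
87.8896 65.3118 34.5016 8.7100 0.0000 0.0000
96.8037 77.4763 51.1016 17.3352 0.0000 0.0000 0.0000
104.4346 87.8896 65.3118 34.5016 0.0000 0.0000 0.0000 0.0000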